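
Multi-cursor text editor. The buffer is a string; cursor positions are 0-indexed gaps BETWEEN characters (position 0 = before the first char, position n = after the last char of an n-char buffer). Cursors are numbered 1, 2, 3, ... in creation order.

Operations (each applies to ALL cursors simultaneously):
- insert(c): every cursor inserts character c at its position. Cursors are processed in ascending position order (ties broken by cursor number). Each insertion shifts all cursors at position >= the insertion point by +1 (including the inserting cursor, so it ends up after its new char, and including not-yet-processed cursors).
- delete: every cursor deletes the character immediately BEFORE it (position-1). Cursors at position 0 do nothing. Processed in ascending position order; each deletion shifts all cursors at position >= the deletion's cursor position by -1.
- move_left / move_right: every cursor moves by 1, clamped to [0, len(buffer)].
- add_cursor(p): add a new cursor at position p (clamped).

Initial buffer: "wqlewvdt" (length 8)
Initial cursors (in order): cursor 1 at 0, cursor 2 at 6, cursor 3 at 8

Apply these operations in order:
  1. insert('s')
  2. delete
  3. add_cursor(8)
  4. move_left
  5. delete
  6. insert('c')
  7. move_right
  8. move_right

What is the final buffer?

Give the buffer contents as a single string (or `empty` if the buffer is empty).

After op 1 (insert('s')): buffer="swqlewvsdts" (len 11), cursors c1@1 c2@8 c3@11, authorship 1......2..3
After op 2 (delete): buffer="wqlewvdt" (len 8), cursors c1@0 c2@6 c3@8, authorship ........
After op 3 (add_cursor(8)): buffer="wqlewvdt" (len 8), cursors c1@0 c2@6 c3@8 c4@8, authorship ........
After op 4 (move_left): buffer="wqlewvdt" (len 8), cursors c1@0 c2@5 c3@7 c4@7, authorship ........
After op 5 (delete): buffer="wqlet" (len 5), cursors c1@0 c2@4 c3@4 c4@4, authorship .....
After op 6 (insert('c')): buffer="cwqleccct" (len 9), cursors c1@1 c2@8 c3@8 c4@8, authorship 1....234.
After op 7 (move_right): buffer="cwqleccct" (len 9), cursors c1@2 c2@9 c3@9 c4@9, authorship 1....234.
After op 8 (move_right): buffer="cwqleccct" (len 9), cursors c1@3 c2@9 c3@9 c4@9, authorship 1....234.

Answer: cwqleccct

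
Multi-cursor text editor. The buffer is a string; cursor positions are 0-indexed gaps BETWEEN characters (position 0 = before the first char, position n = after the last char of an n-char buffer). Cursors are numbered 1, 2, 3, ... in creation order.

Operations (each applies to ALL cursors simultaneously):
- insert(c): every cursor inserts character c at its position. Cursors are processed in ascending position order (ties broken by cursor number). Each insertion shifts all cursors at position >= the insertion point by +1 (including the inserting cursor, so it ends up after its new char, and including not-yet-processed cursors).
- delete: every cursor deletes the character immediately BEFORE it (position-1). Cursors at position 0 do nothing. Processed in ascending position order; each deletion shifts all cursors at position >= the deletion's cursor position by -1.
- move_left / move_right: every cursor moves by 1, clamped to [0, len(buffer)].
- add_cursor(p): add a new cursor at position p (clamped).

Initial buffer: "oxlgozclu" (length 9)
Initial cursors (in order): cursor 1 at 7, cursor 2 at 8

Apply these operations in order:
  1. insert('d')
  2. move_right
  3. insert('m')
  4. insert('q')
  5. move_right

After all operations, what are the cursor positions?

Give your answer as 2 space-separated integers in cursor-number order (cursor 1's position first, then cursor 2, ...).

Answer: 12 15

Derivation:
After op 1 (insert('d')): buffer="oxlgozcdldu" (len 11), cursors c1@8 c2@10, authorship .......1.2.
After op 2 (move_right): buffer="oxlgozcdldu" (len 11), cursors c1@9 c2@11, authorship .......1.2.
After op 3 (insert('m')): buffer="oxlgozcdlmdum" (len 13), cursors c1@10 c2@13, authorship .......1.12.2
After op 4 (insert('q')): buffer="oxlgozcdlmqdumq" (len 15), cursors c1@11 c2@15, authorship .......1.112.22
After op 5 (move_right): buffer="oxlgozcdlmqdumq" (len 15), cursors c1@12 c2@15, authorship .......1.112.22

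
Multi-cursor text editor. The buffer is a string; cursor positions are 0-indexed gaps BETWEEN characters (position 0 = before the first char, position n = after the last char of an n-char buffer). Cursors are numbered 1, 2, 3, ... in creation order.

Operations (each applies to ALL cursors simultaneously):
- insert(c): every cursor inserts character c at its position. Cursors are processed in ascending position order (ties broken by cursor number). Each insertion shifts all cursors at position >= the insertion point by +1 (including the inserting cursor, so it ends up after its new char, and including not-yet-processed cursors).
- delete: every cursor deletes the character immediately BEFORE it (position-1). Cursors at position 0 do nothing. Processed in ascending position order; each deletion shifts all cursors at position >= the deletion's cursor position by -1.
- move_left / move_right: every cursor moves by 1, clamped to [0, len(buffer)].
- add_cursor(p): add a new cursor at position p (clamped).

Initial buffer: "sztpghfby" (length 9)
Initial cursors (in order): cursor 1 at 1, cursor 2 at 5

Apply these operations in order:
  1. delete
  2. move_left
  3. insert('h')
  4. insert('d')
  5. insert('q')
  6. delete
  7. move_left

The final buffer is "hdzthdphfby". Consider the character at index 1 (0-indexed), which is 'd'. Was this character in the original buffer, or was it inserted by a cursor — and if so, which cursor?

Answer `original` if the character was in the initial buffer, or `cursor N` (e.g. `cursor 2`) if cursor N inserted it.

Answer: cursor 1

Derivation:
After op 1 (delete): buffer="ztphfby" (len 7), cursors c1@0 c2@3, authorship .......
After op 2 (move_left): buffer="ztphfby" (len 7), cursors c1@0 c2@2, authorship .......
After op 3 (insert('h')): buffer="hzthphfby" (len 9), cursors c1@1 c2@4, authorship 1..2.....
After op 4 (insert('d')): buffer="hdzthdphfby" (len 11), cursors c1@2 c2@6, authorship 11..22.....
After op 5 (insert('q')): buffer="hdqzthdqphfby" (len 13), cursors c1@3 c2@8, authorship 111..222.....
After op 6 (delete): buffer="hdzthdphfby" (len 11), cursors c1@2 c2@6, authorship 11..22.....
After op 7 (move_left): buffer="hdzthdphfby" (len 11), cursors c1@1 c2@5, authorship 11..22.....
Authorship (.=original, N=cursor N): 1 1 . . 2 2 . . . . .
Index 1: author = 1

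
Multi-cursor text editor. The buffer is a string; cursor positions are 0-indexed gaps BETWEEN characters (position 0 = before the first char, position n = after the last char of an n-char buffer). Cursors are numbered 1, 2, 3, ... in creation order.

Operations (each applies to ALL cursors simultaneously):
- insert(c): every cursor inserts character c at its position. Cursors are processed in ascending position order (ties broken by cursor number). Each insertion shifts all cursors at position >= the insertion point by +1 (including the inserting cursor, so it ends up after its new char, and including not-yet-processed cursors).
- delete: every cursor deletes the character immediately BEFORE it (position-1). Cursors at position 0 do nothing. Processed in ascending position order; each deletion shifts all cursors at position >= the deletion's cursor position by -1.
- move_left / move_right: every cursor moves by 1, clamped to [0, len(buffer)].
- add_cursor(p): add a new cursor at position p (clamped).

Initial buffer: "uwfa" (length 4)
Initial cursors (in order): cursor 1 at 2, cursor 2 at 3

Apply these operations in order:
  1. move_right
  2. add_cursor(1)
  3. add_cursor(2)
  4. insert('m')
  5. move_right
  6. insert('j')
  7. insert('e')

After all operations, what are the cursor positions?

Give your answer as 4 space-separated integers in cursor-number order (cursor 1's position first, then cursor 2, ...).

Answer: 13 16 5 9

Derivation:
After op 1 (move_right): buffer="uwfa" (len 4), cursors c1@3 c2@4, authorship ....
After op 2 (add_cursor(1)): buffer="uwfa" (len 4), cursors c3@1 c1@3 c2@4, authorship ....
After op 3 (add_cursor(2)): buffer="uwfa" (len 4), cursors c3@1 c4@2 c1@3 c2@4, authorship ....
After op 4 (insert('m')): buffer="umwmfmam" (len 8), cursors c3@2 c4@4 c1@6 c2@8, authorship .3.4.1.2
After op 5 (move_right): buffer="umwmfmam" (len 8), cursors c3@3 c4@5 c1@7 c2@8, authorship .3.4.1.2
After op 6 (insert('j')): buffer="umwjmfjmajmj" (len 12), cursors c3@4 c4@7 c1@10 c2@12, authorship .3.34.41.122
After op 7 (insert('e')): buffer="umwjemfjemajemje" (len 16), cursors c3@5 c4@9 c1@13 c2@16, authorship .3.334.441.11222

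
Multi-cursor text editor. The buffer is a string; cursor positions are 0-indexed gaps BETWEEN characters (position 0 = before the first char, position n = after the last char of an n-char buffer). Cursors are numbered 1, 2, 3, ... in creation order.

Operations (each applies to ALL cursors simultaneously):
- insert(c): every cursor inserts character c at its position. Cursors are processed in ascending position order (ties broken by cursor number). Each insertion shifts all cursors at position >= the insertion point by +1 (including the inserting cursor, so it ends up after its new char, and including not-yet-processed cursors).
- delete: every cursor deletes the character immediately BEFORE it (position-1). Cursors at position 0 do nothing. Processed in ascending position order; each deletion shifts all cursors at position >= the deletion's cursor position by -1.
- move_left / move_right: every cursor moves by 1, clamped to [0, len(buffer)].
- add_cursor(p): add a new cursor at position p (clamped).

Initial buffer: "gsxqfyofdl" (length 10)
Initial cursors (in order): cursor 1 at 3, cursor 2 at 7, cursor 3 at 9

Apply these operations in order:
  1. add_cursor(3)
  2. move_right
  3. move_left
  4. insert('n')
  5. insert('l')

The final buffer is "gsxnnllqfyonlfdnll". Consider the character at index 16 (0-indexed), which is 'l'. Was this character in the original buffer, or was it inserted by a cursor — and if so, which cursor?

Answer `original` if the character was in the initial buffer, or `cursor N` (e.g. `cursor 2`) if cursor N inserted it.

After op 1 (add_cursor(3)): buffer="gsxqfyofdl" (len 10), cursors c1@3 c4@3 c2@7 c3@9, authorship ..........
After op 2 (move_right): buffer="gsxqfyofdl" (len 10), cursors c1@4 c4@4 c2@8 c3@10, authorship ..........
After op 3 (move_left): buffer="gsxqfyofdl" (len 10), cursors c1@3 c4@3 c2@7 c3@9, authorship ..........
After op 4 (insert('n')): buffer="gsxnnqfyonfdnl" (len 14), cursors c1@5 c4@5 c2@10 c3@13, authorship ...14....2..3.
After op 5 (insert('l')): buffer="gsxnnllqfyonlfdnll" (len 18), cursors c1@7 c4@7 c2@13 c3@17, authorship ...1414....22..33.
Authorship (.=original, N=cursor N): . . . 1 4 1 4 . . . . 2 2 . . 3 3 .
Index 16: author = 3

Answer: cursor 3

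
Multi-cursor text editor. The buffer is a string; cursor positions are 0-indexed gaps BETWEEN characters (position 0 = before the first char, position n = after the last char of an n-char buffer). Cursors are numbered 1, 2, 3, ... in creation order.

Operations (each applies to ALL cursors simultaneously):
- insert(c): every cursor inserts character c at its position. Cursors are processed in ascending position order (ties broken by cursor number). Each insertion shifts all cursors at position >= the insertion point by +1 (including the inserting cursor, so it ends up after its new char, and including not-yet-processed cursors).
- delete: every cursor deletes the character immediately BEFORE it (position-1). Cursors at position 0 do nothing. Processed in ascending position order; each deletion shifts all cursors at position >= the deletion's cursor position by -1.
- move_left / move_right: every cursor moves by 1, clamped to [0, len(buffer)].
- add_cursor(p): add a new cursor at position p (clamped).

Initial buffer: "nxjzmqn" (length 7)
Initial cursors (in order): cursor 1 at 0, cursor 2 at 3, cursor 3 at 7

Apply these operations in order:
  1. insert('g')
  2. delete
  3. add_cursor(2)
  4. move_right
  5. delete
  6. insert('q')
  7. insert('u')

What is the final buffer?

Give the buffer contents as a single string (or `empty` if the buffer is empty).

After op 1 (insert('g')): buffer="gnxjgzmqng" (len 10), cursors c1@1 c2@5 c3@10, authorship 1...2....3
After op 2 (delete): buffer="nxjzmqn" (len 7), cursors c1@0 c2@3 c3@7, authorship .......
After op 3 (add_cursor(2)): buffer="nxjzmqn" (len 7), cursors c1@0 c4@2 c2@3 c3@7, authorship .......
After op 4 (move_right): buffer="nxjzmqn" (len 7), cursors c1@1 c4@3 c2@4 c3@7, authorship .......
After op 5 (delete): buffer="xmq" (len 3), cursors c1@0 c2@1 c4@1 c3@3, authorship ...
After op 6 (insert('q')): buffer="qxqqmqq" (len 7), cursors c1@1 c2@4 c4@4 c3@7, authorship 1.24..3
After op 7 (insert('u')): buffer="quxqquumqqu" (len 11), cursors c1@2 c2@7 c4@7 c3@11, authorship 11.2424..33

Answer: quxqquumqqu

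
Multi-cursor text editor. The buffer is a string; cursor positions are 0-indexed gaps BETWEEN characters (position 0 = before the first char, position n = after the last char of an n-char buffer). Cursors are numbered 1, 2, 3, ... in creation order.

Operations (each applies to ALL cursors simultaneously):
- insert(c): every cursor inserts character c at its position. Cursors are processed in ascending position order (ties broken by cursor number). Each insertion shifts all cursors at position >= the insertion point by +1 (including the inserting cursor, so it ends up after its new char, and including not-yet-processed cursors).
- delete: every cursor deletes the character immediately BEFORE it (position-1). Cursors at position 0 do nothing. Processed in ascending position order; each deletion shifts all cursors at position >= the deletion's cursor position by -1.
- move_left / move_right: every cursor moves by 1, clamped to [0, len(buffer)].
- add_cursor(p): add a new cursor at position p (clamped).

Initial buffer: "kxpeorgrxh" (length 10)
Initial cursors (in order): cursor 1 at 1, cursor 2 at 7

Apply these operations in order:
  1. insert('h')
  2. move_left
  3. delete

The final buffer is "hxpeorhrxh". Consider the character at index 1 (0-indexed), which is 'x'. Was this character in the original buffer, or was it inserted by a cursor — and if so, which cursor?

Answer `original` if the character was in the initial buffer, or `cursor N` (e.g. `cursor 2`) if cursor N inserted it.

Answer: original

Derivation:
After op 1 (insert('h')): buffer="khxpeorghrxh" (len 12), cursors c1@2 c2@9, authorship .1......2...
After op 2 (move_left): buffer="khxpeorghrxh" (len 12), cursors c1@1 c2@8, authorship .1......2...
After op 3 (delete): buffer="hxpeorhrxh" (len 10), cursors c1@0 c2@6, authorship 1.....2...
Authorship (.=original, N=cursor N): 1 . . . . . 2 . . .
Index 1: author = original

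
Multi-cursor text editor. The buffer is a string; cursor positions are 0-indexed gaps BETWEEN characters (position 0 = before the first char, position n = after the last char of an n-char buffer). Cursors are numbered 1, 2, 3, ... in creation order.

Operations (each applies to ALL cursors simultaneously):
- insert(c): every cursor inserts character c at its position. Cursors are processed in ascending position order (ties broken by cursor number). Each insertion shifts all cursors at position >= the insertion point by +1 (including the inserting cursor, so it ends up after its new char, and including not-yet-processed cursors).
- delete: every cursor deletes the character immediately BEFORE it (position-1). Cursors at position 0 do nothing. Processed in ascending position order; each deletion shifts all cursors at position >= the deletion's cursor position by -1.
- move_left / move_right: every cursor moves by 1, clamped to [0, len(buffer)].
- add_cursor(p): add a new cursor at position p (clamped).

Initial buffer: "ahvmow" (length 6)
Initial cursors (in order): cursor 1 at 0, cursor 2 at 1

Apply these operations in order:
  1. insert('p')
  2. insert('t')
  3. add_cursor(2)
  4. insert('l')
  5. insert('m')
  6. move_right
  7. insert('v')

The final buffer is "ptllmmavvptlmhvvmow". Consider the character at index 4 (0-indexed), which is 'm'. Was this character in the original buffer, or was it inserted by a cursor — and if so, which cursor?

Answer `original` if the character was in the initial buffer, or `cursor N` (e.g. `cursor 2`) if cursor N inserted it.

After op 1 (insert('p')): buffer="paphvmow" (len 8), cursors c1@1 c2@3, authorship 1.2.....
After op 2 (insert('t')): buffer="ptapthvmow" (len 10), cursors c1@2 c2@5, authorship 11.22.....
After op 3 (add_cursor(2)): buffer="ptapthvmow" (len 10), cursors c1@2 c3@2 c2@5, authorship 11.22.....
After op 4 (insert('l')): buffer="ptllaptlhvmow" (len 13), cursors c1@4 c3@4 c2@8, authorship 1113.222.....
After op 5 (insert('m')): buffer="ptllmmaptlmhvmow" (len 16), cursors c1@6 c3@6 c2@11, authorship 111313.2222.....
After op 6 (move_right): buffer="ptllmmaptlmhvmow" (len 16), cursors c1@7 c3@7 c2@12, authorship 111313.2222.....
After op 7 (insert('v')): buffer="ptllmmavvptlmhvvmow" (len 19), cursors c1@9 c3@9 c2@15, authorship 111313.132222.2....
Authorship (.=original, N=cursor N): 1 1 1 3 1 3 . 1 3 2 2 2 2 . 2 . . . .
Index 4: author = 1

Answer: cursor 1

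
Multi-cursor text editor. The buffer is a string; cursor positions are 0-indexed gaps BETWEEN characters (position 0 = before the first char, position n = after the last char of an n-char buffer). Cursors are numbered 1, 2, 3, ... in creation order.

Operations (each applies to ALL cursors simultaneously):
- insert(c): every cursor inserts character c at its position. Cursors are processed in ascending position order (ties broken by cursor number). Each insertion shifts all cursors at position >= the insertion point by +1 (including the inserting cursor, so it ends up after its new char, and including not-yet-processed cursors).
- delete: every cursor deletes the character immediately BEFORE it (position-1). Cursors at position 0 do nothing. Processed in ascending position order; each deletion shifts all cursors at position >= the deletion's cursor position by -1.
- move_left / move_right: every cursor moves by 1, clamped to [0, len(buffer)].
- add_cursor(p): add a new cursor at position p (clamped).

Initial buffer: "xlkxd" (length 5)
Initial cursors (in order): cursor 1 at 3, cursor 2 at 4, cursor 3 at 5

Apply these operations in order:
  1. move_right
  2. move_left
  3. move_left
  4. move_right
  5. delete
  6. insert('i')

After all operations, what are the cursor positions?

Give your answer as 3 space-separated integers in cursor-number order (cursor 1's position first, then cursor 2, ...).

After op 1 (move_right): buffer="xlkxd" (len 5), cursors c1@4 c2@5 c3@5, authorship .....
After op 2 (move_left): buffer="xlkxd" (len 5), cursors c1@3 c2@4 c3@4, authorship .....
After op 3 (move_left): buffer="xlkxd" (len 5), cursors c1@2 c2@3 c3@3, authorship .....
After op 4 (move_right): buffer="xlkxd" (len 5), cursors c1@3 c2@4 c3@4, authorship .....
After op 5 (delete): buffer="xd" (len 2), cursors c1@1 c2@1 c3@1, authorship ..
After op 6 (insert('i')): buffer="xiiid" (len 5), cursors c1@4 c2@4 c3@4, authorship .123.

Answer: 4 4 4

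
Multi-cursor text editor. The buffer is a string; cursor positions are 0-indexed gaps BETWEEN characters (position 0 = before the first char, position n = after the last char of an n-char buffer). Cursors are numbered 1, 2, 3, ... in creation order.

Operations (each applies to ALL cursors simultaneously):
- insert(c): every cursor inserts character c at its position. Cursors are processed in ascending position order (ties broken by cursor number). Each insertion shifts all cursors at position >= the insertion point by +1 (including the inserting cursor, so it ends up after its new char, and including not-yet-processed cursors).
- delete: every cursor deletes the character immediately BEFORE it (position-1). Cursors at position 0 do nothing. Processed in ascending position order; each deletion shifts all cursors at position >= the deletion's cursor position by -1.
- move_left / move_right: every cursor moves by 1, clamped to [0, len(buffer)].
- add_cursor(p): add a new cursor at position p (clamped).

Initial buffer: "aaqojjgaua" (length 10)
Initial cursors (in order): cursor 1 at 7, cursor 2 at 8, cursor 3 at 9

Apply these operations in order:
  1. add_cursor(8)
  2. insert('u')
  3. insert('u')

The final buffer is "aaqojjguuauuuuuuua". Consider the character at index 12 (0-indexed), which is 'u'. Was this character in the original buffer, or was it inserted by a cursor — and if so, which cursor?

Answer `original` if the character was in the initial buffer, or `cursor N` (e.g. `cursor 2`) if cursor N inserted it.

After op 1 (add_cursor(8)): buffer="aaqojjgaua" (len 10), cursors c1@7 c2@8 c4@8 c3@9, authorship ..........
After op 2 (insert('u')): buffer="aaqojjguauuuua" (len 14), cursors c1@8 c2@11 c4@11 c3@13, authorship .......1.24.3.
After op 3 (insert('u')): buffer="aaqojjguuauuuuuuua" (len 18), cursors c1@9 c2@14 c4@14 c3@17, authorship .......11.2424.33.
Authorship (.=original, N=cursor N): . . . . . . . 1 1 . 2 4 2 4 . 3 3 .
Index 12: author = 2

Answer: cursor 2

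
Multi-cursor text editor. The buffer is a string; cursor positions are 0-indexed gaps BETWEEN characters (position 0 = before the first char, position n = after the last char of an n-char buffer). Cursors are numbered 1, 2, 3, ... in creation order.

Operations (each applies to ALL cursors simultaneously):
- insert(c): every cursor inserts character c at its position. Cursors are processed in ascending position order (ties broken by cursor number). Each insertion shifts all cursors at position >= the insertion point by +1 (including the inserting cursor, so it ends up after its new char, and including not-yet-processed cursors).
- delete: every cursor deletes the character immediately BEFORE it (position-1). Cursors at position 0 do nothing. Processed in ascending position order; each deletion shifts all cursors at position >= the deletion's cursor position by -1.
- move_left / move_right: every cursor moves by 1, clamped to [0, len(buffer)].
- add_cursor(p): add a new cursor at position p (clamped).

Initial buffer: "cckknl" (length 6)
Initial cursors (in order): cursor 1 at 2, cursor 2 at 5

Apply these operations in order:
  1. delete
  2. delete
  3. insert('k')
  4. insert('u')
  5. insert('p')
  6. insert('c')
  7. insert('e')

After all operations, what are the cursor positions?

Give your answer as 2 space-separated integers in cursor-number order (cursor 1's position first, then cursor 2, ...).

Answer: 5 11

Derivation:
After op 1 (delete): buffer="ckkl" (len 4), cursors c1@1 c2@3, authorship ....
After op 2 (delete): buffer="kl" (len 2), cursors c1@0 c2@1, authorship ..
After op 3 (insert('k')): buffer="kkkl" (len 4), cursors c1@1 c2@3, authorship 1.2.
After op 4 (insert('u')): buffer="kukkul" (len 6), cursors c1@2 c2@5, authorship 11.22.
After op 5 (insert('p')): buffer="kupkkupl" (len 8), cursors c1@3 c2@7, authorship 111.222.
After op 6 (insert('c')): buffer="kupckkupcl" (len 10), cursors c1@4 c2@9, authorship 1111.2222.
After op 7 (insert('e')): buffer="kupcekkupcel" (len 12), cursors c1@5 c2@11, authorship 11111.22222.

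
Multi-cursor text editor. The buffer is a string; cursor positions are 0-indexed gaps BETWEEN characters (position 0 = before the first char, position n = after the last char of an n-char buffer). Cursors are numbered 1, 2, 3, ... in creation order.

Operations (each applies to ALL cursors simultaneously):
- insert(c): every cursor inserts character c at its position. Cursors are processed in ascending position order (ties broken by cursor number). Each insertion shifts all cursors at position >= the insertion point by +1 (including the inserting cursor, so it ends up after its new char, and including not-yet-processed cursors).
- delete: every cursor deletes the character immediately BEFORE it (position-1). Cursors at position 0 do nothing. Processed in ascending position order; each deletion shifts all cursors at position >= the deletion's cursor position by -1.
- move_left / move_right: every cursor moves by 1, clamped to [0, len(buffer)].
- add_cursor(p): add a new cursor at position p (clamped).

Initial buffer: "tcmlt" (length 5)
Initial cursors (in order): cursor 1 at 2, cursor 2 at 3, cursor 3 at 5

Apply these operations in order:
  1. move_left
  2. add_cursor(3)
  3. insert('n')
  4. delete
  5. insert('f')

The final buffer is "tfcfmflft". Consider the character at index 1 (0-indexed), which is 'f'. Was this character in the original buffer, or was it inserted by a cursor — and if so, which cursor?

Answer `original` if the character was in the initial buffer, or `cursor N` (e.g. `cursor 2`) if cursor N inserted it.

Answer: cursor 1

Derivation:
After op 1 (move_left): buffer="tcmlt" (len 5), cursors c1@1 c2@2 c3@4, authorship .....
After op 2 (add_cursor(3)): buffer="tcmlt" (len 5), cursors c1@1 c2@2 c4@3 c3@4, authorship .....
After op 3 (insert('n')): buffer="tncnmnlnt" (len 9), cursors c1@2 c2@4 c4@6 c3@8, authorship .1.2.4.3.
After op 4 (delete): buffer="tcmlt" (len 5), cursors c1@1 c2@2 c4@3 c3@4, authorship .....
After op 5 (insert('f')): buffer="tfcfmflft" (len 9), cursors c1@2 c2@4 c4@6 c3@8, authorship .1.2.4.3.
Authorship (.=original, N=cursor N): . 1 . 2 . 4 . 3 .
Index 1: author = 1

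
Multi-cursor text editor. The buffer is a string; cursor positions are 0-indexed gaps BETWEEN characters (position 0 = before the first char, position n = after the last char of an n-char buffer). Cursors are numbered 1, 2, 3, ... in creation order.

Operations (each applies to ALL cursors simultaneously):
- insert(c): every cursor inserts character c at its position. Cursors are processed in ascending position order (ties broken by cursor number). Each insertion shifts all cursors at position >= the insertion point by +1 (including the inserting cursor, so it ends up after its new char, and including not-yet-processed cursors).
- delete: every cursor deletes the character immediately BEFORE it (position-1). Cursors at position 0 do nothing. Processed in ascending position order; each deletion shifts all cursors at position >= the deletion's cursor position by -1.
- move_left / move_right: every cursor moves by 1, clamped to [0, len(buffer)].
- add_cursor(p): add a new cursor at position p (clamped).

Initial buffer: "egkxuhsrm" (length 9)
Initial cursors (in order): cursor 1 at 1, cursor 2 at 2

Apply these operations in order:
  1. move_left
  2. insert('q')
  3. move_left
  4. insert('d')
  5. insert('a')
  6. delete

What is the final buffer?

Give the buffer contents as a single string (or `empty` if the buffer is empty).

Answer: dqedqgkxuhsrm

Derivation:
After op 1 (move_left): buffer="egkxuhsrm" (len 9), cursors c1@0 c2@1, authorship .........
After op 2 (insert('q')): buffer="qeqgkxuhsrm" (len 11), cursors c1@1 c2@3, authorship 1.2........
After op 3 (move_left): buffer="qeqgkxuhsrm" (len 11), cursors c1@0 c2@2, authorship 1.2........
After op 4 (insert('d')): buffer="dqedqgkxuhsrm" (len 13), cursors c1@1 c2@4, authorship 11.22........
After op 5 (insert('a')): buffer="daqedaqgkxuhsrm" (len 15), cursors c1@2 c2@6, authorship 111.222........
After op 6 (delete): buffer="dqedqgkxuhsrm" (len 13), cursors c1@1 c2@4, authorship 11.22........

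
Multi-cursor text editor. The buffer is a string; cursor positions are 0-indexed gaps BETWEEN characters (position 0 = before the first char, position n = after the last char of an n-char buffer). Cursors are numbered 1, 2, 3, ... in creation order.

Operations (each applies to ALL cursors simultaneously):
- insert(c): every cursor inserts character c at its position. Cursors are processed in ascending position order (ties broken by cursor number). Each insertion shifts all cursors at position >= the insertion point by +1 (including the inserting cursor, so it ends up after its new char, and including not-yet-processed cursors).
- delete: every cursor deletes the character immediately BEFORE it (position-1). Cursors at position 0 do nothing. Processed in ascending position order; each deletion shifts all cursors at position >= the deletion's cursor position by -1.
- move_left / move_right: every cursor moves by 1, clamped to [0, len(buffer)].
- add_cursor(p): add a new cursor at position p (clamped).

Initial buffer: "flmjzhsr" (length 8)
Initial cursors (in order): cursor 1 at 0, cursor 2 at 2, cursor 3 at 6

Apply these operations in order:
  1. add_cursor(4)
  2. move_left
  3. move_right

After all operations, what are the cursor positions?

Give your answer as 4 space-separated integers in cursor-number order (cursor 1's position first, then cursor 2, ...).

After op 1 (add_cursor(4)): buffer="flmjzhsr" (len 8), cursors c1@0 c2@2 c4@4 c3@6, authorship ........
After op 2 (move_left): buffer="flmjzhsr" (len 8), cursors c1@0 c2@1 c4@3 c3@5, authorship ........
After op 3 (move_right): buffer="flmjzhsr" (len 8), cursors c1@1 c2@2 c4@4 c3@6, authorship ........

Answer: 1 2 6 4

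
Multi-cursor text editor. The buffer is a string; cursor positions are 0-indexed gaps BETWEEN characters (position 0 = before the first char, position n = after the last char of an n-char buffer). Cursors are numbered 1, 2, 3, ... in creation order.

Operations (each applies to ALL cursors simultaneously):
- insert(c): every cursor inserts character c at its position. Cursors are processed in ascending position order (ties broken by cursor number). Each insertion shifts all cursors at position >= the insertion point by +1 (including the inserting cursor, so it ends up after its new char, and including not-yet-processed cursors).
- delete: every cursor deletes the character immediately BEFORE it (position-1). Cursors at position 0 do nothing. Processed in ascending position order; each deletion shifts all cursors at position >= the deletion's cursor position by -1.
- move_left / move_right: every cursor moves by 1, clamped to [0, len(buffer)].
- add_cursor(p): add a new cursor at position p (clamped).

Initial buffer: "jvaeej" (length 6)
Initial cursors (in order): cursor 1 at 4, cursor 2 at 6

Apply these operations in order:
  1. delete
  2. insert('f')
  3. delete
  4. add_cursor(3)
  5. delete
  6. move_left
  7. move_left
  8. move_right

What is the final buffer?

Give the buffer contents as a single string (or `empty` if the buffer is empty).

After op 1 (delete): buffer="jvae" (len 4), cursors c1@3 c2@4, authorship ....
After op 2 (insert('f')): buffer="jvafef" (len 6), cursors c1@4 c2@6, authorship ...1.2
After op 3 (delete): buffer="jvae" (len 4), cursors c1@3 c2@4, authorship ....
After op 4 (add_cursor(3)): buffer="jvae" (len 4), cursors c1@3 c3@3 c2@4, authorship ....
After op 5 (delete): buffer="j" (len 1), cursors c1@1 c2@1 c3@1, authorship .
After op 6 (move_left): buffer="j" (len 1), cursors c1@0 c2@0 c3@0, authorship .
After op 7 (move_left): buffer="j" (len 1), cursors c1@0 c2@0 c3@0, authorship .
After op 8 (move_right): buffer="j" (len 1), cursors c1@1 c2@1 c3@1, authorship .

Answer: j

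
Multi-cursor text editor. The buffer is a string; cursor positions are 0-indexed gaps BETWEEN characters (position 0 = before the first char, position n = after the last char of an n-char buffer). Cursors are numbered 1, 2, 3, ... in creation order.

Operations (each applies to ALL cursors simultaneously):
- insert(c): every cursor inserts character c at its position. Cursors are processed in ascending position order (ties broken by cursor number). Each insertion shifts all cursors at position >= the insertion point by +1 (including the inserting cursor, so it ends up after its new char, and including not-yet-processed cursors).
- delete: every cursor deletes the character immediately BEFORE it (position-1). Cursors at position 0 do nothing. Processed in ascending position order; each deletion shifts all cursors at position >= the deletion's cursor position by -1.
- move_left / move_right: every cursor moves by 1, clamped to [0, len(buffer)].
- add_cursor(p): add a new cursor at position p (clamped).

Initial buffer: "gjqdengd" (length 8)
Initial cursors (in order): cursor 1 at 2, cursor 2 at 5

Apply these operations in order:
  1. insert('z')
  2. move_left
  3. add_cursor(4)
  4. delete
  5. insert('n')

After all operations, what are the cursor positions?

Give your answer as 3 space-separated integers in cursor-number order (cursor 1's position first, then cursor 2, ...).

After op 1 (insert('z')): buffer="gjzqdezngd" (len 10), cursors c1@3 c2@7, authorship ..1...2...
After op 2 (move_left): buffer="gjzqdezngd" (len 10), cursors c1@2 c2@6, authorship ..1...2...
After op 3 (add_cursor(4)): buffer="gjzqdezngd" (len 10), cursors c1@2 c3@4 c2@6, authorship ..1...2...
After op 4 (delete): buffer="gzdzngd" (len 7), cursors c1@1 c3@2 c2@3, authorship .1.2...
After op 5 (insert('n')): buffer="gnzndnzngd" (len 10), cursors c1@2 c3@4 c2@6, authorship .113.22...

Answer: 2 6 4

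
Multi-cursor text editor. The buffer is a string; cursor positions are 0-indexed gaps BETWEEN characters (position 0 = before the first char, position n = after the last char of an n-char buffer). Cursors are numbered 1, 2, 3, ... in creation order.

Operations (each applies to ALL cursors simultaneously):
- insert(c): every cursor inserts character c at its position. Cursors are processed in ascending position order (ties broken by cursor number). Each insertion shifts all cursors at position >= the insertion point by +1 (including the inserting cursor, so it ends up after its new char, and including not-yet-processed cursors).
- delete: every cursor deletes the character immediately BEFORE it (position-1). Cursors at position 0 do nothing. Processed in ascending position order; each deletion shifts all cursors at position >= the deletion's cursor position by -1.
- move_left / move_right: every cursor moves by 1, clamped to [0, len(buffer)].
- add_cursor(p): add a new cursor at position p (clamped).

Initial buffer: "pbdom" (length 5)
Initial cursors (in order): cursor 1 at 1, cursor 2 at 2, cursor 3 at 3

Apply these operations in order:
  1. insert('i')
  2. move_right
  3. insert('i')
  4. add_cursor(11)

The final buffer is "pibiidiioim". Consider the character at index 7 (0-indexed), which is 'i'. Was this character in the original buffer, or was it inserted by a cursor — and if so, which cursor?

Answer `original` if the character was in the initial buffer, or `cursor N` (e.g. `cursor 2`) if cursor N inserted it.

After op 1 (insert('i')): buffer="pibidiom" (len 8), cursors c1@2 c2@4 c3@6, authorship .1.2.3..
After op 2 (move_right): buffer="pibidiom" (len 8), cursors c1@3 c2@5 c3@7, authorship .1.2.3..
After op 3 (insert('i')): buffer="pibiidiioim" (len 11), cursors c1@4 c2@7 c3@10, authorship .1.12.23.3.
After op 4 (add_cursor(11)): buffer="pibiidiioim" (len 11), cursors c1@4 c2@7 c3@10 c4@11, authorship .1.12.23.3.
Authorship (.=original, N=cursor N): . 1 . 1 2 . 2 3 . 3 .
Index 7: author = 3

Answer: cursor 3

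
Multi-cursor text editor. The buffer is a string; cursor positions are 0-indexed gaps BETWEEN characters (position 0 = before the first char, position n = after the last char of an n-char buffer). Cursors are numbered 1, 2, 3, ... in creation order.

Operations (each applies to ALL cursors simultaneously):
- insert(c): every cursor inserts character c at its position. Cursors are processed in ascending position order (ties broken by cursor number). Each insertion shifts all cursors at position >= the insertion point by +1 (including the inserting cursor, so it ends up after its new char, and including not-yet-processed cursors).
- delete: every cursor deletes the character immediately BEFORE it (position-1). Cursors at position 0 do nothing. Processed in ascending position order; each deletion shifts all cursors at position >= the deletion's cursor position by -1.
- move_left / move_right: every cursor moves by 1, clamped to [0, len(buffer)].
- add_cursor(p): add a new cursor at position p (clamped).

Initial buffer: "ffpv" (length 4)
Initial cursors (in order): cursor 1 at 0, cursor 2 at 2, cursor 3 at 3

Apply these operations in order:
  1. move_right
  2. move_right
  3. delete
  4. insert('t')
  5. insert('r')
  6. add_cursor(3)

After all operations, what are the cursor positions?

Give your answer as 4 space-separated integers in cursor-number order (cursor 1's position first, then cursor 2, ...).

After op 1 (move_right): buffer="ffpv" (len 4), cursors c1@1 c2@3 c3@4, authorship ....
After op 2 (move_right): buffer="ffpv" (len 4), cursors c1@2 c2@4 c3@4, authorship ....
After op 3 (delete): buffer="f" (len 1), cursors c1@1 c2@1 c3@1, authorship .
After op 4 (insert('t')): buffer="fttt" (len 4), cursors c1@4 c2@4 c3@4, authorship .123
After op 5 (insert('r')): buffer="ftttrrr" (len 7), cursors c1@7 c2@7 c3@7, authorship .123123
After op 6 (add_cursor(3)): buffer="ftttrrr" (len 7), cursors c4@3 c1@7 c2@7 c3@7, authorship .123123

Answer: 7 7 7 3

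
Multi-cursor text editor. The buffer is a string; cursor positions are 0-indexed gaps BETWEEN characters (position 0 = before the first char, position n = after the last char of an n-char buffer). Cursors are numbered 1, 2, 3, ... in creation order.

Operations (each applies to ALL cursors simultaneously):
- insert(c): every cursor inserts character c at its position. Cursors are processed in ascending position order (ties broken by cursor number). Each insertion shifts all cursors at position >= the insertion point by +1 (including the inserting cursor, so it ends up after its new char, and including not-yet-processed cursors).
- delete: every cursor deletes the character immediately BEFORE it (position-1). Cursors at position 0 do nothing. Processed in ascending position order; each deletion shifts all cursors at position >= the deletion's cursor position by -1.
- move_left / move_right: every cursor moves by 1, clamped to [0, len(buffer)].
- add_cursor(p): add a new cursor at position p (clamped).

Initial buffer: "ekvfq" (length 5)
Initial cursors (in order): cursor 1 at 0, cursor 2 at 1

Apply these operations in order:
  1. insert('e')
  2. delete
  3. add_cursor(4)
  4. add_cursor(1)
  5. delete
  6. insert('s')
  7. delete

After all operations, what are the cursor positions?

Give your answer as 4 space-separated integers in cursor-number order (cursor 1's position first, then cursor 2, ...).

After op 1 (insert('e')): buffer="eeekvfq" (len 7), cursors c1@1 c2@3, authorship 1.2....
After op 2 (delete): buffer="ekvfq" (len 5), cursors c1@0 c2@1, authorship .....
After op 3 (add_cursor(4)): buffer="ekvfq" (len 5), cursors c1@0 c2@1 c3@4, authorship .....
After op 4 (add_cursor(1)): buffer="ekvfq" (len 5), cursors c1@0 c2@1 c4@1 c3@4, authorship .....
After op 5 (delete): buffer="kvq" (len 3), cursors c1@0 c2@0 c4@0 c3@2, authorship ...
After op 6 (insert('s')): buffer="ssskvsq" (len 7), cursors c1@3 c2@3 c4@3 c3@6, authorship 124..3.
After op 7 (delete): buffer="kvq" (len 3), cursors c1@0 c2@0 c4@0 c3@2, authorship ...

Answer: 0 0 2 0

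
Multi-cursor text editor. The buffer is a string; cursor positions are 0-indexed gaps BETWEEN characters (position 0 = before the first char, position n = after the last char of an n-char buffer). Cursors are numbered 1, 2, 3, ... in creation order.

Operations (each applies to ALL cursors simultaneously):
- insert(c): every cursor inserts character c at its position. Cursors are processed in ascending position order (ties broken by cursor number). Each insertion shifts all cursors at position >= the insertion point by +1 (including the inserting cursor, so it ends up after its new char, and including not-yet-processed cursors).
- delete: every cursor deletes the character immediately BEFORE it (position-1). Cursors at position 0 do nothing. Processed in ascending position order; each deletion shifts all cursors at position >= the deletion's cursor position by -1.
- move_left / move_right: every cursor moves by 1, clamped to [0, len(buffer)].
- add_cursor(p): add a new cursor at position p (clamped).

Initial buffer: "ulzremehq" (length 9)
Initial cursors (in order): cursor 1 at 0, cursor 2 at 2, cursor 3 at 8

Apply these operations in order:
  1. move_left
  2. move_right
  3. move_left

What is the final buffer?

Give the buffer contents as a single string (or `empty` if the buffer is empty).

After op 1 (move_left): buffer="ulzremehq" (len 9), cursors c1@0 c2@1 c3@7, authorship .........
After op 2 (move_right): buffer="ulzremehq" (len 9), cursors c1@1 c2@2 c3@8, authorship .........
After op 3 (move_left): buffer="ulzremehq" (len 9), cursors c1@0 c2@1 c3@7, authorship .........

Answer: ulzremehq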